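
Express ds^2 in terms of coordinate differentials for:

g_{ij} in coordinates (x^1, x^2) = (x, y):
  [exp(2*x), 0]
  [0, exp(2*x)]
ds^2 = g_{ij} dx^i dx^j; only the non-zero components contribute.
ds^2 = exp(2*x) dx^2 + exp(2*x) dy^2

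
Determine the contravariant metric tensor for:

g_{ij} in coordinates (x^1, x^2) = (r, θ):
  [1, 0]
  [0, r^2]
The metric is diagonal, so g^{ij} is diagonal with entries 1/g_{ii}: diag(1, 1/(r^2)).
g^{ij}:
  [1, 0]
  [0, 1/r^2]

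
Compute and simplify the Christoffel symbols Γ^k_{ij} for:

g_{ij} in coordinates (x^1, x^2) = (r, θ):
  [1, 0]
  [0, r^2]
Using Γ^k_{ij} = (1/2) g^{km} (∂_i g_{mj} + ∂_j g_{mi} - ∂_m g_{ij}); the metric is diagonal, so only the m = k term contributes.
Non-zero symbols (using the symmetry Γ^k_{ij} = Γ^k_{ji}):
Γ^r_{θ θ} = (1/2) g^{rr} (∂_θ g_{rθ} + ∂_θ g_{rθ} - ∂_r g_{θθ}) = (1/2)(1)((0) + (0) - (2*r)) = -r
Γ^θ_{r θ} = (1/2) g^{θθ} (∂_r g_{θθ} + ∂_θ g_{θr} - ∂_θ g_{rθ}) = (1/2)(1/r^2)((2*r) + (0) - (0)) = 1/r
All other Christoffel symbols are zero.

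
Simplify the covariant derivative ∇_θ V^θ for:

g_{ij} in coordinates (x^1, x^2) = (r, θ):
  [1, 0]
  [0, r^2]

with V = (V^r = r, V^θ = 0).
Non-zero Christoffel symbols:
Γ^r_{θ θ} = -r
Γ^θ_{r θ} = 1/r
∇_θ V^θ = ∂_θ V^θ + Γ^θ_{θ j} V^j
  = (0) + (1/r)(r) + (0)(0)
  = 1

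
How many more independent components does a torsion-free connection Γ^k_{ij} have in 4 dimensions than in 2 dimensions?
Independent components in n dimensions: n × n(n+1)/2 = n^2(n+1)/2.
4D: 4 × 10 = 40
2D: 2 × 3 = 6
Difference = 40 - 6 = 34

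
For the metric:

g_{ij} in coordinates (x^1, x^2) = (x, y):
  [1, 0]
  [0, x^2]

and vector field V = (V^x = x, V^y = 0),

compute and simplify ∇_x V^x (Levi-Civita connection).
Non-zero Christoffel symbols:
Γ^x_{y y} = -x
Γ^y_{x y} = 1/x
∇_x V^x = ∂_x V^x + Γ^x_{x j} V^j
  = (1) + (0)(x) + (0)(0)
  = 1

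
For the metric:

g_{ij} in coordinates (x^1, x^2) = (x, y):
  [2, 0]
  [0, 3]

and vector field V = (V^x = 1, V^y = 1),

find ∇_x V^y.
All Christoffel symbols are zero.
∇_x V^y = ∂_x V^y + Γ^y_{x j} V^j
  = (0) + (0)(1) + (0)(1)
  = 0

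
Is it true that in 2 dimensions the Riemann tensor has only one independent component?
The number of independent components is n^2(n^2-1)/12 = 4·3/12 = 1 for n = 2 (e.g. R_{1212}).
Yes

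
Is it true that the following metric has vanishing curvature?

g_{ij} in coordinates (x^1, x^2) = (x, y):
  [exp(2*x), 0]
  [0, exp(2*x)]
Non-zero Christoffel symbols:
Γ^x_{x x} = 1
Γ^x_{y y} = -1
Γ^y_{x y} = 1
Ricci tensor: R_{xx} = 0, R_{xy} = 0, R_{yy} = 0
All R_{ij} vanish; in 2 dimensions the Riemann tensor is fully determined by the Ricci tensor, so R^i_{jkl} = 0: the metric is flat (curvilinear coordinates on flat space).
Yes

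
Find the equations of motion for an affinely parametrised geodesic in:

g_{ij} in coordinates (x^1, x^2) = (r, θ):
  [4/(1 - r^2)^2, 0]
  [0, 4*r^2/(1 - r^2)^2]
Geodesic equation: d^2x^k/dλ^2 + Γ^k_{ij} (dx^i/dλ)(dx^j/dλ) = 0.
Non-zero Christoffel symbols:
Γ^r_{r r} = 2*r/(1 - r^2)
Γ^r_{θ θ} = (r^3 + r)/(r^2 - 1)
Γ^θ_{r θ} = (-r^2 - 1)/(r^3 - r)
Substituting (the symmetric pair Γ^k_{ij}, Γ^k_{ji} combines into a factor 2):
d^2r/dλ^2 + (2*r/(1 - r^2)) (dr/dλ)^2 + ((r^3 + r)/(r^2 - 1)) (dθ/dλ)^2 = 0
d^2θ/dλ^2 + ((-2*r^2 - 2)/(r^3 - r)) (dr/dλ)(dθ/dλ) = 0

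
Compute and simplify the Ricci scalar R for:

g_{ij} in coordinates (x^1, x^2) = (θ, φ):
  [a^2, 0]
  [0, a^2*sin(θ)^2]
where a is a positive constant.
Non-zero Christoffel symbols (Γ^k_{ij} = Γ^k_{ji}):
Γ^θ_{φ φ} = -sin(2*θ)/2
Γ^φ_{θ φ} = 1/tan(θ)
Ricci tensor (R_{ij} = R^k_{ikj}): R_{θθ} = 1, R_{θφ} = 0, R_{φφ} = sin(θ)^2
Inverse metric: g^{θθ} = 1/a^2, g^{φφ} = 1/(a^2*sin(θ)^2)
R = g^{ij} R_{ij} = (1/a^2)(1) + (1/(a^2*sin(θ)^2))(sin(θ)^2) = 2/a^2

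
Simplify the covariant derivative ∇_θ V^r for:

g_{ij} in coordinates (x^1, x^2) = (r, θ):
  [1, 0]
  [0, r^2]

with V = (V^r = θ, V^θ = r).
Non-zero Christoffel symbols:
Γ^r_{θ θ} = -r
Γ^θ_{r θ} = 1/r
∇_θ V^r = ∂_θ V^r + Γ^r_{θ j} V^j
  = (1) + (0)(θ) + (-r)(r)
  = 1 - r^2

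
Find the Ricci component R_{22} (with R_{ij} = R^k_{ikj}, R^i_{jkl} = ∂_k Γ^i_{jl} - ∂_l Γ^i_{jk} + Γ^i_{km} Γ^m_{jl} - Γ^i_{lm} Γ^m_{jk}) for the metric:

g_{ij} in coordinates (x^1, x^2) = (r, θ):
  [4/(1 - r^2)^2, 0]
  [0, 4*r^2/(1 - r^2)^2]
Non-zero Christoffel symbols (Γ^k_{ij} = Γ^k_{ji}):
Γ^r_{r r} = 2*r/(1 - r^2)
Γ^r_{θ θ} = (r^3 + r)/(r^2 - 1)
Γ^θ_{r θ} = (-r^2 - 1)/(r^3 - r)
R^r_{θ r θ} = ∂_r Γ^r_{θ θ} - ∂_θ Γ^r_{θ r} + Γ^r_{r m} Γ^m_{θ θ} - Γ^r_{θ m} Γ^m_{θ r}
  = ((r^4 - 4*r^2 - 1)/(r^2 - 1)^2) - (0) + (-2*r^2*(r^2 + 1)/(r^2 - 1)^2) - (-(r^2 + 1)^2/(r^2 - 1)^2) = -4*r^2/(r^2 - 1)^2
R^θ_{θ θ θ} = 0 (a repeated index in an antisymmetric pair)
R_{θθ} = R^r_{θ r θ} + R^θ_{θ θ θ} = (-4*r^2/(r^2 - 1)^2) + (0) = -4*r^2/(r^2 - 1)^2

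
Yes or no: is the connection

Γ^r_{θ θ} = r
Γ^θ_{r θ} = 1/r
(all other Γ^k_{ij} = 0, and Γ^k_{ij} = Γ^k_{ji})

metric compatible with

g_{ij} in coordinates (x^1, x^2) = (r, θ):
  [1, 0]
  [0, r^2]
Using ∇_k g_{ij} = ∂_k g_{ij} - Γ^m_{ki} g_{mj} - Γ^m_{kj} g_{im}:
∇_θ g_{rθ} = (0) - (r) - (r) = -2*r ≠ 0
So the connection is not metric compatible (it is not the Levi-Civita connection).
No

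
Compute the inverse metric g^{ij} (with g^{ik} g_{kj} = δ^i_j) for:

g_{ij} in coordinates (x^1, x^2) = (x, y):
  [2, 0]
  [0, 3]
The metric is diagonal, so g^{ij} is diagonal with entries 1/g_{ii}: diag(1/2, 1/3).
g^{ij}:
  [1/2, 0]
  [0, 1/3]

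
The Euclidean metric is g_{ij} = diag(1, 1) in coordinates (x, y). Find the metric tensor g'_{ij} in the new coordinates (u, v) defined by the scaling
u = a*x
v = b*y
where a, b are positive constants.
Invert the transformation: x = u/a, y = v/b
g'_{ij} = (∂x^k/∂x'^i)(∂x^l/∂x'^j) g_{kl}; with g_{kl} = δ_{kl} this is Σ_k (∂x^k/∂x'^i)(∂x^k/∂x'^j).
Jacobian: ∂x/∂u = 1/a, ∂x/∂v = 0, ∂y/∂u = 0, ∂y/∂v = 1/b
g'_{uu} = (1/a)(1/a) + (0)(0) = 1/a^2
g'_{uv} = (1/a)(0) + (0)(1/b) = 0
g'_{vv} = (0)(0) + (1/b)(1/b) = 1/b^2
g'_{ij} = diag(1/a^2, 1/b^2)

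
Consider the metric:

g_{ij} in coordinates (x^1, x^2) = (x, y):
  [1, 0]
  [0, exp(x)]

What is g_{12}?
With x^1 = x, x^2 = y, g_{12} = g_{xy} is the row-1, column-2 entry of the matrix.
g_{12} = 0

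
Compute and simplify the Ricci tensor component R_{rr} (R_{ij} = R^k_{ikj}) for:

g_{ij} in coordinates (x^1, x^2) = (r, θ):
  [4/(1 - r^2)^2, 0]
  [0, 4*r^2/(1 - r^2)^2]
Non-zero Christoffel symbols (Γ^k_{ij} = Γ^k_{ji}):
Γ^r_{r r} = 2*r/(1 - r^2)
Γ^r_{θ θ} = (r^3 + r)/(r^2 - 1)
Γ^θ_{r θ} = (-r^2 - 1)/(r^3 - r)
R^r_{r r r} = 0 (a repeated index in an antisymmetric pair)
R^θ_{r θ r} = ∂_θ Γ^θ_{r r} - ∂_r Γ^θ_{r θ} + Γ^θ_{θ m} Γ^m_{r r} - Γ^θ_{r m} Γ^m_{r θ}
  = (0) - ((r^4 + 4*r^2 - 1)/(r^3 - r)^2) + (2*(r^2 + 1)/(r^2 - 1)^2) - ((r^2 + 1)^2/(r^3 - r)^2) = -4/(r^2 - 1)^2
R_{rr} = R^r_{r r r} + R^θ_{r θ r} = (0) + (-4/(r^2 - 1)^2) = -4/(r^2 - 1)^2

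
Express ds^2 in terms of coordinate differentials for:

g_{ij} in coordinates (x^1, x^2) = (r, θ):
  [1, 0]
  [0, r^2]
ds^2 = g_{ij} dx^i dx^j; only the non-zero components contribute.
ds^2 = dr^2 + r^2 dθ^2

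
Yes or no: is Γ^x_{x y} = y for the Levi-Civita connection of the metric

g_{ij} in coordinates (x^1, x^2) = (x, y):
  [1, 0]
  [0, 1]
Γ^x_{x y} = (1/2) g^{xx} (∂_x g_{xy} + ∂_y g_{xx} - ∂_x g_{xy}) = (1/2)(1)((0) + (0) - (0)) = 0
This differs from the proposed value y.
No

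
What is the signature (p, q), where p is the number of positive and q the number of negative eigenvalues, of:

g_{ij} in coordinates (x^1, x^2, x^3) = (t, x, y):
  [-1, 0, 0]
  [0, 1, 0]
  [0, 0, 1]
The metric is diagonal, so its eigenvalues are the diagonal entries: -1, 1, 1 (at a generic point, where coordinate-dependent entries are positive).
2 positive, 1 negative.
(2, 1) - Lorentzian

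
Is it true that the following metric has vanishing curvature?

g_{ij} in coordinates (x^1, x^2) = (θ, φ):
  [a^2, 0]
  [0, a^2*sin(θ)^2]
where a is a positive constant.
Non-zero Christoffel symbols:
Γ^θ_{φ φ} = -sin(2*θ)/2
Γ^φ_{θ φ} = 1/tan(θ)
Ricci tensor: R_{θθ} = 1, R_{θφ} = 0, R_{φφ} = sin(θ)^2
The Ricci tensor is non-zero, so the Riemann tensor is non-zero: not flat.
No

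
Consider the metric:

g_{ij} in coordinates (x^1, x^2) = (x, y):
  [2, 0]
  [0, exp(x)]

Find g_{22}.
With x^1 = x, x^2 = y, g_{22} = g_{yy} is the row-2, column-2 entry of the matrix.
g_{22} = exp(x)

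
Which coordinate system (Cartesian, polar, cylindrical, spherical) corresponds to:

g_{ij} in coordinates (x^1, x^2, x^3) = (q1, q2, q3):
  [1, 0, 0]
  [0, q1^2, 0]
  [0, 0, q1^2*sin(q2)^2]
The line element ds^2 = dq1^2 + q1^2 dq2^2 + q1^2 sin(q2)^2 dq3^2 is dr^2 + r^2 dθ^2 + r^2 sin(θ)^2 dφ^2 with q1 = r, q2 = θ, q3 = φ.
spherical coordinates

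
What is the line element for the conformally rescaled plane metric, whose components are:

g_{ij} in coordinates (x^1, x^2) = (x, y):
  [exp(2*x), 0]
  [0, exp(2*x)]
ds^2 = g_{ij} dx^i dx^j; only the non-zero components contribute.
ds^2 = exp(2*x) dx^2 + exp(2*x) dy^2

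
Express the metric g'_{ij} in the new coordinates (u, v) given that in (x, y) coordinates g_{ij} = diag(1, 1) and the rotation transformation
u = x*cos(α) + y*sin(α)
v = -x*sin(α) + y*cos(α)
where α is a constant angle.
Invert the transformation: x = u*cos(α) - v*sin(α), y = u*sin(α) + v*cos(α)
g'_{ij} = (∂x^k/∂x'^i)(∂x^l/∂x'^j) g_{kl}; with g_{kl} = δ_{kl} this is Σ_k (∂x^k/∂x'^i)(∂x^k/∂x'^j).
Jacobian: ∂x/∂u = cos(α), ∂x/∂v = -sin(α), ∂y/∂u = sin(α), ∂y/∂v = cos(α)
g'_{uu} = (cos(α))(cos(α)) + (sin(α))(sin(α)) = 1
g'_{uv} = (cos(α))(-sin(α)) + (sin(α))(cos(α)) = 0
g'_{vv} = (-sin(α))(-sin(α)) + (cos(α))(cos(α)) = 1
g'_{ij} = diag(1, 1)
The Euclidean metric is invariant under rotations.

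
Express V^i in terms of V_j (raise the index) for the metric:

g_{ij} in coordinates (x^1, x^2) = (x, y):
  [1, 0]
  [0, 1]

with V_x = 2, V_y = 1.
Inverse metric (diagonal): g^{xx} = 1, g^{yy} = 1
V^i = g^{ij} V_j:
V^x = (1)(2) + (0)(1) = 2
V^y = (0)(2) + (1)(1) = 1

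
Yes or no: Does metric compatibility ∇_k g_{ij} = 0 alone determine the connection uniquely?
One also needs vanishing torsion; metric compatibility plus torsion-freeness singles out the Levi-Civita connection.
No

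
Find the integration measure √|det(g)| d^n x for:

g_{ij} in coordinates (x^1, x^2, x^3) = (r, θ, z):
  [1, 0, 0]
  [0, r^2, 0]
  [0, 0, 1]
det(g) = r^2
√|det(g)| = r
Volume element: dV = r dr dθ dz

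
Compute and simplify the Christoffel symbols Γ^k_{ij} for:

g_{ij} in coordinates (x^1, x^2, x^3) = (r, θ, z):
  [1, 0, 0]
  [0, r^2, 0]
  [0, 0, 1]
Using Γ^k_{ij} = (1/2) g^{km} (∂_i g_{mj} + ∂_j g_{mi} - ∂_m g_{ij}); the metric is diagonal, so only the m = k term contributes.
Non-zero symbols (using the symmetry Γ^k_{ij} = Γ^k_{ji}):
Γ^r_{θ θ} = (1/2) g^{rr} (∂_θ g_{rθ} + ∂_θ g_{rθ} - ∂_r g_{θθ}) = (1/2)(1)((0) + (0) - (2*r)) = -r
Γ^θ_{r θ} = (1/2) g^{θθ} (∂_r g_{θθ} + ∂_θ g_{θr} - ∂_θ g_{rθ}) = (1/2)(1/r^2)((2*r) + (0) - (0)) = 1/r
All other Christoffel symbols are zero.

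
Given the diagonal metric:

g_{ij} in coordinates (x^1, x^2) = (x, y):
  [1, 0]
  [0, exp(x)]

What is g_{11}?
With x^1 = x, x^2 = y, g_{11} = g_{xx} is the row-1, column-1 entry of the matrix.
g_{11} = 1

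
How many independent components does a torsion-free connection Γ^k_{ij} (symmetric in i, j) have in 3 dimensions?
Γ^k_{ij} has n choices for the upper index and n(n+1)/2 independent symmetric lower index pairs.
Total = 3 × 3×4/2 = 3 × 6 = 18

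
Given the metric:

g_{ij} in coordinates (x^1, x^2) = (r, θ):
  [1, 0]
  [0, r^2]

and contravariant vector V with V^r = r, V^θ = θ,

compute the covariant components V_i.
V_i = g_{ij} V^j:
V_r = (1)(r) + (0)(θ) = r
V_θ = (0)(r) + (r^2)(θ) = r^2*θ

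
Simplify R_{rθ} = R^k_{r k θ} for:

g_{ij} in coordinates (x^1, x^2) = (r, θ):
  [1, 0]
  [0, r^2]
Non-zero Christoffel symbols (Γ^k_{ij} = Γ^k_{ji}):
Γ^r_{θ θ} = -r
Γ^θ_{r θ} = 1/r
R^r_{r r θ} = 0 (a repeated index in an antisymmetric pair)
R^θ_{r θ θ} = 0 (a repeated index in an antisymmetric pair)
R_{rθ} = R^r_{r r θ} + R^θ_{r θ θ} = (0) + (0) = 0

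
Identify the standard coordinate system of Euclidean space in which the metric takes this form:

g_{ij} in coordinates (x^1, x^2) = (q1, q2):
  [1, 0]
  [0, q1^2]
The line element ds^2 = dq1^2 + q1^2 dq2^2 is dr^2 + r^2 dθ^2 with q1 = r, q2 = θ.
polar coordinates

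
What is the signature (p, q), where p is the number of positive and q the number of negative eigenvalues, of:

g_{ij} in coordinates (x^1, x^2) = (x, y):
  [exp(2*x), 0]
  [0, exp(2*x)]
The metric is diagonal, so its eigenvalues are the diagonal entries: exp(2*x), exp(2*x) (at a generic point, where coordinate-dependent entries are positive).
2 positive, 0 negative.
(2, 0) - Riemannian (positive definite)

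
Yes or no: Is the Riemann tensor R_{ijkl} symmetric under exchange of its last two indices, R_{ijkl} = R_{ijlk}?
It is antisymmetric in the last pair: R_{ijkl} = -R_{ijlk}.
No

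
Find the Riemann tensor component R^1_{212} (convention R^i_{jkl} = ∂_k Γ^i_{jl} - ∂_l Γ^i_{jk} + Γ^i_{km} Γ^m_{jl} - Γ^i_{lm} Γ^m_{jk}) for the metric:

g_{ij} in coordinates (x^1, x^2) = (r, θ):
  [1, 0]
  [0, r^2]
Non-zero Christoffel symbols (Γ^k_{ij} = Γ^k_{ji}):
Γ^r_{θ θ} = -r
Γ^θ_{r θ} = 1/r
R^r_{θ r θ} = ∂_r Γ^r_{θ θ} - ∂_θ Γ^r_{θ r} + Γ^r_{r m} Γ^m_{θ θ} - Γ^r_{θ m} Γ^m_{θ r}
  = (-1) - (0) + (0) - (-1) = 0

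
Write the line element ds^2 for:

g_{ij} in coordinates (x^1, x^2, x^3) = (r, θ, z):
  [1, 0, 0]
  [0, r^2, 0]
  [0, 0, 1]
ds^2 = g_{ij} dx^i dx^j; only the non-zero components contribute.
ds^2 = dr^2 + r^2 dθ^2 + dz^2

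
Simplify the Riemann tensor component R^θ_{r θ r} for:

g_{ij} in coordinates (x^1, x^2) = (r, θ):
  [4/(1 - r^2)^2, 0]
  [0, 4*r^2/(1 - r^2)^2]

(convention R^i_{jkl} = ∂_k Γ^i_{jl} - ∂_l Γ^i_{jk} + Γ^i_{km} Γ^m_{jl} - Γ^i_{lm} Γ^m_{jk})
Non-zero Christoffel symbols (Γ^k_{ij} = Γ^k_{ji}):
Γ^r_{r r} = 2*r/(1 - r^2)
Γ^r_{θ θ} = (r^3 + r)/(r^2 - 1)
Γ^θ_{r θ} = (-r^2 - 1)/(r^3 - r)
R^θ_{r θ r} = ∂_θ Γ^θ_{r r} - ∂_r Γ^θ_{r θ} + Γ^θ_{θ m} Γ^m_{r r} - Γ^θ_{r m} Γ^m_{r θ}
  = (0) - ((r^4 + 4*r^2 - 1)/(r^3 - r)^2) + (2*(r^2 + 1)/(r^2 - 1)^2) - ((r^2 + 1)^2/(r^3 - r)^2) = -4/(r^2 - 1)^2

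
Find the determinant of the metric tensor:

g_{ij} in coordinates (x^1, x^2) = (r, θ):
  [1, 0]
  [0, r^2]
For a 2×2 metric: det(g) = g_{11}·g_{22} - g_{12}·g_{21}
= (1)·(r^2) - (0)·(0)
= r^2 - 0
det(g) = r^2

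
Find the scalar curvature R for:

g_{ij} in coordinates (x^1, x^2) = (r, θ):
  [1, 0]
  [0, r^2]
Non-zero Christoffel symbols (Γ^k_{ij} = Γ^k_{ji}):
Γ^r_{θ θ} = -r
Γ^θ_{r θ} = 1/r
Ricci tensor (R_{ij} = R^k_{ikj}): R_{rr} = 0, R_{rθ} = 0, R_{θθ} = 0
Inverse metric: g^{rr} = 1, g^{θθ} = 1/r^2
R = g^{ij} R_{ij} = (1)(0) + (1/r^2)(0) = 0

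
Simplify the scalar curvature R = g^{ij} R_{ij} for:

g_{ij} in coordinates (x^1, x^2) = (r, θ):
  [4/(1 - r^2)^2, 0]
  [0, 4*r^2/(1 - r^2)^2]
Non-zero Christoffel symbols (Γ^k_{ij} = Γ^k_{ji}):
Γ^r_{r r} = 2*r/(1 - r^2)
Γ^r_{θ θ} = (r^3 + r)/(r^2 - 1)
Γ^θ_{r θ} = (-r^2 - 1)/(r^3 - r)
Ricci tensor (R_{ij} = R^k_{ikj}): R_{rr} = -4/(r^2 - 1)^2, R_{rθ} = 0, R_{θθ} = -4*r^2/(r^2 - 1)^2
Inverse metric: g^{rr} = (1 - r^2)^2/4, g^{θθ} = (1 - r^2)^2/(4*r^2)
R = g^{ij} R_{ij} = ((1 - r^2)^2/4)(-4/(r^2 - 1)^2) + ((1 - r^2)^2/(4*r^2))(-4*r^2/(r^2 - 1)^2) = -2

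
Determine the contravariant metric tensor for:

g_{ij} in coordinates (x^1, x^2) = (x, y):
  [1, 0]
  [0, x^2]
The metric is diagonal, so g^{ij} is diagonal with entries 1/g_{ii}: diag(1, 1/(x^2)).
g^{ij}:
  [1, 0]
  [0, 1/x^2]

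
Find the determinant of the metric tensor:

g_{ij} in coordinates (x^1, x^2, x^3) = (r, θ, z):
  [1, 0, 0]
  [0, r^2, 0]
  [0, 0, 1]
Diagonal metric: det(g) = g_{11}·g_{22}·g_{33}
= (1)·(r^2)·(1)
det(g) = r^2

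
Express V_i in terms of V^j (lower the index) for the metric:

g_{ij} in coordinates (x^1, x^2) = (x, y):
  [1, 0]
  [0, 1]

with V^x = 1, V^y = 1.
V_i = g_{ij} V^j:
V_x = (1)(1) + (0)(1) = 1
V_y = (0)(1) + (1)(1) = 1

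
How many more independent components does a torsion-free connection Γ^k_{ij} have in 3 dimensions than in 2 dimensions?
Independent components in n dimensions: n × n(n+1)/2 = n^2(n+1)/2.
3D: 3 × 6 = 18
2D: 2 × 3 = 6
Difference = 18 - 6 = 12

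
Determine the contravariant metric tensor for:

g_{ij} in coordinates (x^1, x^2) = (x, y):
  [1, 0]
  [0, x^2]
The metric is diagonal, so g^{ij} is diagonal with entries 1/g_{ii}: diag(1, 1/(x^2)).
g^{ij}:
  [1, 0]
  [0, 1/x^2]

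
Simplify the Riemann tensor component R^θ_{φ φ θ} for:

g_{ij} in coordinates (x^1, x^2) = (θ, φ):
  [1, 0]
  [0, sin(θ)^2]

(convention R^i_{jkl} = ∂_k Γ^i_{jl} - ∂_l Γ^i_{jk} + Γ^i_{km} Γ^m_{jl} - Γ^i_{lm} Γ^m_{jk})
Non-zero Christoffel symbols (Γ^k_{ij} = Γ^k_{ji}):
Γ^θ_{φ φ} = -sin(2*θ)/2
Γ^φ_{θ φ} = 1/tan(θ)
R^θ_{φ φ θ} = ∂_φ Γ^θ_{φ θ} - ∂_θ Γ^θ_{φ φ} + Γ^θ_{φ m} Γ^m_{φ θ} - Γ^θ_{θ m} Γ^m_{φ φ}
  = (0) - (-cos(2*θ)) + (-cos(θ)^2) - (0) = -sin(θ)^2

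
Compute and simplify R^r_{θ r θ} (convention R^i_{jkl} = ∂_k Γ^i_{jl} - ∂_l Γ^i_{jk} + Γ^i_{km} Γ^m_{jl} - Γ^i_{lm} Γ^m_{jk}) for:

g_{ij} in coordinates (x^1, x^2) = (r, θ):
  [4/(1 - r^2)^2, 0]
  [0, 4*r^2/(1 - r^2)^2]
Non-zero Christoffel symbols (Γ^k_{ij} = Γ^k_{ji}):
Γ^r_{r r} = 2*r/(1 - r^2)
Γ^r_{θ θ} = (r^3 + r)/(r^2 - 1)
Γ^θ_{r θ} = (-r^2 - 1)/(r^3 - r)
R^r_{θ r θ} = ∂_r Γ^r_{θ θ} - ∂_θ Γ^r_{θ r} + Γ^r_{r m} Γ^m_{θ θ} - Γ^r_{θ m} Γ^m_{θ r}
  = ((r^4 - 4*r^2 - 1)/(r^2 - 1)^2) - (0) + (-2*r^2*(r^2 + 1)/(r^2 - 1)^2) - (-(r^2 + 1)^2/(r^2 - 1)^2) = -4*r^2/(r^2 - 1)^2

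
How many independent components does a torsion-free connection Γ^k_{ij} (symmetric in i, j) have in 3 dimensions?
Γ^k_{ij} has n choices for the upper index and n(n+1)/2 independent symmetric lower index pairs.
Total = 3 × 3×4/2 = 3 × 6 = 18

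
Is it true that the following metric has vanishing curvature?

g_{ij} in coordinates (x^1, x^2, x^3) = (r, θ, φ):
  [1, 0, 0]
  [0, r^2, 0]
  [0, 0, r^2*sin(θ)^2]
Non-zero Christoffel symbols:
Γ^r_{θ θ} = -r
Γ^r_{φ φ} = -r*sin(θ)^2
Γ^θ_{r θ} = 1/r
Γ^θ_{φ φ} = -sin(2*θ)/2
Γ^φ_{r φ} = 1/r
Γ^φ_{θ φ} = 1/tan(θ)
Ricci tensor: R_{rr} = 0, R_{rθ} = 0, R_{rφ} = 0, R_{θθ} = 0, R_{θφ} = 0, R_{φφ} = 0
All R_{ij} vanish; in 3 dimensions the Riemann tensor is fully determined by the Ricci tensor, so R^i_{jkl} = 0: the metric is flat (curvilinear coordinates on flat space).
Yes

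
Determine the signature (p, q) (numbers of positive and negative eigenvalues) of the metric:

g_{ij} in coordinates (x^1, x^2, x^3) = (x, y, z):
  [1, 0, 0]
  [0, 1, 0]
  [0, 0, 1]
The metric is diagonal, so its eigenvalues are the diagonal entries: 1, 1, 1 (at a generic point, where coordinate-dependent entries are positive).
3 positive, 0 negative.
(3, 0) - Riemannian (positive definite)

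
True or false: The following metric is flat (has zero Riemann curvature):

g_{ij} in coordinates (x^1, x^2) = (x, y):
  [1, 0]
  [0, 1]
All metric components are constant, so every Christoffel symbol vanishes and R^i_{jkl} = 0.
True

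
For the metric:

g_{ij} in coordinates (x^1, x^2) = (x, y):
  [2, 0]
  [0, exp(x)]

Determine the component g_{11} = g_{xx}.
With x^1 = x, x^2 = y, g_{11} = g_{xx} is the row-1, column-1 entry of the matrix.
g_{11} = 2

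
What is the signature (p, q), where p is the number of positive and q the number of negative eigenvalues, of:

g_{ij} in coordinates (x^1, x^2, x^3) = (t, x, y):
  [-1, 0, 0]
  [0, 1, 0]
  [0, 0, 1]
The metric is diagonal, so its eigenvalues are the diagonal entries: -1, 1, 1 (at a generic point, where coordinate-dependent entries are positive).
2 positive, 1 negative.
(2, 1) - Lorentzian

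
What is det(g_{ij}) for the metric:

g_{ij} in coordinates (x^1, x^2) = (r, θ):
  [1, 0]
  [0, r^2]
For a 2×2 metric: det(g) = g_{11}·g_{22} - g_{12}·g_{21}
= (1)·(r^2) - (0)·(0)
= r^2 - 0
det(g) = r^2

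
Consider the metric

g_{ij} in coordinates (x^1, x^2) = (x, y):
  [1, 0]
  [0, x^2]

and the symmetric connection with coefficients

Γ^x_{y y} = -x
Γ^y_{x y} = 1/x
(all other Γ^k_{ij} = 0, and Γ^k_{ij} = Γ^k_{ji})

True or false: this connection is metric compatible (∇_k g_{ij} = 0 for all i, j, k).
Using ∇_k g_{ij} = ∂_k g_{ij} - Γ^m_{ki} g_{mj} - Γ^m_{kj} g_{im}:
e.g. ∇_x g_{yy} = (2*x) - (x) - (x) = 0
Every component ∇_k g_{ij} vanishes: the connection is metric compatible.
True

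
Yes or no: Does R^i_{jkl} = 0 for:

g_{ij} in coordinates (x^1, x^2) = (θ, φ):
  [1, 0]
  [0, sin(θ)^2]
Non-zero Christoffel symbols:
Γ^θ_{φ φ} = -sin(2*θ)/2
Γ^φ_{θ φ} = 1/tan(θ)
Ricci tensor: R_{θθ} = 1, R_{θφ} = 0, R_{φφ} = sin(θ)^2
The Ricci tensor is non-zero, so the Riemann tensor is non-zero: not flat.
No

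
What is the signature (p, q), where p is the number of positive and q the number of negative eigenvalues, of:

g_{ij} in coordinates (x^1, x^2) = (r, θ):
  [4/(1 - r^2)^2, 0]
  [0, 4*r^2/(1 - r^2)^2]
The metric is diagonal, so its eigenvalues are the diagonal entries: 4/(1 - r^2)^2, 4*r^2/(1 - r^2)^2 (at a generic point, where coordinate-dependent entries are positive).
2 positive, 0 negative.
(2, 0) - Riemannian (positive definite)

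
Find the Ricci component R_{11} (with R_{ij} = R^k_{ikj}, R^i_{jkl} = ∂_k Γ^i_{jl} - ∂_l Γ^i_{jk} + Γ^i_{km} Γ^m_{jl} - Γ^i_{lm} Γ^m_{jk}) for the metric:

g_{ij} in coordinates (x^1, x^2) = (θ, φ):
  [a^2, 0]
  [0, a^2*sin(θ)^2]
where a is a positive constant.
Non-zero Christoffel symbols (Γ^k_{ij} = Γ^k_{ji}):
Γ^θ_{φ φ} = -sin(2*θ)/2
Γ^φ_{θ φ} = 1/tan(θ)
R^θ_{θ θ θ} = 0 (a repeated index in an antisymmetric pair)
R^φ_{θ φ θ} = ∂_φ Γ^φ_{θ θ} - ∂_θ Γ^φ_{θ φ} + Γ^φ_{φ m} Γ^m_{θ θ} - Γ^φ_{θ m} Γ^m_{θ φ}
  = (0) - (-1/sin(θ)^2) + (0) - (1/tan(θ)^2) = 1
R_{θθ} = R^θ_{θ θ θ} + R^φ_{θ φ θ} = (0) + (1) = 1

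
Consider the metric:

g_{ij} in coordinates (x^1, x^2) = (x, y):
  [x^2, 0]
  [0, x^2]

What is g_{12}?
With x^1 = x, x^2 = y, g_{12} = g_{xy} is the row-1, column-2 entry of the matrix.
g_{12} = 0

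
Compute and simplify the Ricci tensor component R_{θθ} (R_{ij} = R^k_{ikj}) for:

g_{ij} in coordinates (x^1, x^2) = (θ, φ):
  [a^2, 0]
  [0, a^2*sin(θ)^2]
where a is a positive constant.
Non-zero Christoffel symbols (Γ^k_{ij} = Γ^k_{ji}):
Γ^θ_{φ φ} = -sin(2*θ)/2
Γ^φ_{θ φ} = 1/tan(θ)
R^θ_{θ θ θ} = 0 (a repeated index in an antisymmetric pair)
R^φ_{θ φ θ} = ∂_φ Γ^φ_{θ θ} - ∂_θ Γ^φ_{θ φ} + Γ^φ_{φ m} Γ^m_{θ θ} - Γ^φ_{θ m} Γ^m_{θ φ}
  = (0) - (-1/sin(θ)^2) + (0) - (1/tan(θ)^2) = 1
R_{θθ} = R^θ_{θ θ θ} + R^φ_{θ φ θ} = (0) + (1) = 1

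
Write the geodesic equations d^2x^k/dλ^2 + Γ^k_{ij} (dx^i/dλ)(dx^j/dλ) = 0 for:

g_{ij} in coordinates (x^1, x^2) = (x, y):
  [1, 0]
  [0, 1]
Geodesic equation: d^2x^k/dλ^2 + Γ^k_{ij} (dx^i/dλ)(dx^j/dλ) = 0.
All Christoffel symbols vanish, so the geodesics are straight lines:
d^2x/dλ^2 = 0
d^2y/dλ^2 = 0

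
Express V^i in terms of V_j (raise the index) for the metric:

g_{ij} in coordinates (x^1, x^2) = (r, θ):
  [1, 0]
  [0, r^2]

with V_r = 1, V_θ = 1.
Inverse metric (diagonal): g^{rr} = 1, g^{θθ} = 1/r^2
V^i = g^{ij} V_j:
V^r = (1)(1) + (0)(1) = 1
V^θ = (0)(1) + (1/r^2)(1) = 1/r^2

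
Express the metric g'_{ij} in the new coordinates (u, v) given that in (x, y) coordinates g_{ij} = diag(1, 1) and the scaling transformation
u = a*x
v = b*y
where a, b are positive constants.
Invert the transformation: x = u/a, y = v/b
g'_{ij} = (∂x^k/∂x'^i)(∂x^l/∂x'^j) g_{kl}; with g_{kl} = δ_{kl} this is Σ_k (∂x^k/∂x'^i)(∂x^k/∂x'^j).
Jacobian: ∂x/∂u = 1/a, ∂x/∂v = 0, ∂y/∂u = 0, ∂y/∂v = 1/b
g'_{uu} = (1/a)(1/a) + (0)(0) = 1/a^2
g'_{uv} = (1/a)(0) + (0)(1/b) = 0
g'_{vv} = (0)(0) + (1/b)(1/b) = 1/b^2
g'_{ij} = diag(1/a^2, 1/b^2)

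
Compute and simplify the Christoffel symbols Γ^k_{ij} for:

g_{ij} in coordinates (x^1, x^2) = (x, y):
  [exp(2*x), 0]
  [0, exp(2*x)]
Using Γ^k_{ij} = (1/2) g^{km} (∂_i g_{mj} + ∂_j g_{mi} - ∂_m g_{ij}); the metric is diagonal, so only the m = k term contributes.
Non-zero symbols (using the symmetry Γ^k_{ij} = Γ^k_{ji}):
Γ^x_{x x} = (1/2) g^{xx} (∂_x g_{xx} + ∂_x g_{xx} - ∂_x g_{xx}) = (1/2)(exp(-2*x))((2*exp(2*x)) + (2*exp(2*x)) - (2*exp(2*x))) = 1
Γ^x_{y y} = (1/2) g^{xx} (∂_y g_{xy} + ∂_y g_{xy} - ∂_x g_{yy}) = (1/2)(exp(-2*x))((0) + (0) - (2*exp(2*x))) = -1
Γ^y_{x y} = (1/2) g^{yy} (∂_x g_{yy} + ∂_y g_{yx} - ∂_y g_{xy}) = (1/2)(exp(-2*x))((2*exp(2*x)) + (0) - (0)) = 1
All other Christoffel symbols are zero.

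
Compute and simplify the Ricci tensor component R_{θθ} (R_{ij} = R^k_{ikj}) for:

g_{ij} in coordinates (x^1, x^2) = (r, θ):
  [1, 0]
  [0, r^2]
Non-zero Christoffel symbols (Γ^k_{ij} = Γ^k_{ji}):
Γ^r_{θ θ} = -r
Γ^θ_{r θ} = 1/r
R^r_{θ r θ} = ∂_r Γ^r_{θ θ} - ∂_θ Γ^r_{θ r} + Γ^r_{r m} Γ^m_{θ θ} - Γ^r_{θ m} Γ^m_{θ r}
  = (-1) - (0) + (0) - (-1) = 0
R^θ_{θ θ θ} = 0 (a repeated index in an antisymmetric pair)
R_{θθ} = R^r_{θ r θ} + R^θ_{θ θ θ} = (0) + (0) = 0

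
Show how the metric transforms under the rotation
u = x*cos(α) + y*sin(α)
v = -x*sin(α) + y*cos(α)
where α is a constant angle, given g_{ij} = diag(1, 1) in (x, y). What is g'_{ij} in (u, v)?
Invert the transformation: x = u*cos(α) - v*sin(α), y = u*sin(α) + v*cos(α)
g'_{ij} = (∂x^k/∂x'^i)(∂x^l/∂x'^j) g_{kl}; with g_{kl} = δ_{kl} this is Σ_k (∂x^k/∂x'^i)(∂x^k/∂x'^j).
Jacobian: ∂x/∂u = cos(α), ∂x/∂v = -sin(α), ∂y/∂u = sin(α), ∂y/∂v = cos(α)
g'_{uu} = (cos(α))(cos(α)) + (sin(α))(sin(α)) = 1
g'_{uv} = (cos(α))(-sin(α)) + (sin(α))(cos(α)) = 0
g'_{vv} = (-sin(α))(-sin(α)) + (cos(α))(cos(α)) = 1
g'_{ij} = diag(1, 1)
The Euclidean metric is invariant under rotations.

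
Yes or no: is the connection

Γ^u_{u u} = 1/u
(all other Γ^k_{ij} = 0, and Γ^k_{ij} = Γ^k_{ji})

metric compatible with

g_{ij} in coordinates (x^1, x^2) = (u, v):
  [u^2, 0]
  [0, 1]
Using ∇_k g_{ij} = ∂_k g_{ij} - Γ^m_{ki} g_{mj} - Γ^m_{kj} g_{im}:
e.g. ∇_u g_{uu} = (2*u) - (u) - (u) = 0
Every component ∇_k g_{ij} vanishes: the connection is metric compatible.
Yes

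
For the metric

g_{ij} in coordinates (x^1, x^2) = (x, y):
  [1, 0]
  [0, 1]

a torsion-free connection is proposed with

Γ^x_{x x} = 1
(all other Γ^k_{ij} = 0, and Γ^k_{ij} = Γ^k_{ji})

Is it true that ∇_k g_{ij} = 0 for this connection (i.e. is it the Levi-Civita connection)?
Using ∇_k g_{ij} = ∂_k g_{ij} - Γ^m_{ki} g_{mj} - Γ^m_{kj} g_{im}:
∇_x g_{xx} = (0) - (1) - (1) = -2 ≠ 0
So the connection is not metric compatible (it is not the Levi-Civita connection).
No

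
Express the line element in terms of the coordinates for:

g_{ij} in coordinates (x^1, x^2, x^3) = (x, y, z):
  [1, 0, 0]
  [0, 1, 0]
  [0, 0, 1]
ds^2 = g_{ij} dx^i dx^j; only the non-zero components contribute.
ds^2 = dx^2 + dy^2 + dz^2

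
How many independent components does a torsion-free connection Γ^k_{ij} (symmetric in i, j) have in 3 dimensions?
Γ^k_{ij} has n choices for the upper index and n(n+1)/2 independent symmetric lower index pairs.
Total = 3 × 3×4/2 = 3 × 6 = 18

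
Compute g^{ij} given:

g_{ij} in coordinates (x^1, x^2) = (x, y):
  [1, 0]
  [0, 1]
The metric is diagonal, so g^{ij} is diagonal with entries 1/g_{ii}: diag(1, 1).
g^{ij}:
  [1, 0]
  [0, 1]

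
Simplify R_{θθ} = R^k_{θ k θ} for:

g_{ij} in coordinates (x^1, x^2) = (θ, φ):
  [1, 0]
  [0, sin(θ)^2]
Non-zero Christoffel symbols (Γ^k_{ij} = Γ^k_{ji}):
Γ^θ_{φ φ} = -sin(2*θ)/2
Γ^φ_{θ φ} = 1/tan(θ)
R^θ_{θ θ θ} = 0 (a repeated index in an antisymmetric pair)
R^φ_{θ φ θ} = ∂_φ Γ^φ_{θ θ} - ∂_θ Γ^φ_{θ φ} + Γ^φ_{φ m} Γ^m_{θ θ} - Γ^φ_{θ m} Γ^m_{θ φ}
  = (0) - (-1/sin(θ)^2) + (0) - (1/tan(θ)^2) = 1
R_{θθ} = R^θ_{θ θ θ} + R^φ_{θ φ θ} = (0) + (1) = 1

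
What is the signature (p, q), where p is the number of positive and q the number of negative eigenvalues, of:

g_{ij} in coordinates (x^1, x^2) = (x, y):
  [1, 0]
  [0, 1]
The metric is diagonal, so its eigenvalues are the diagonal entries: 1, 1 (at a generic point, where coordinate-dependent entries are positive).
2 positive, 0 negative.
(2, 0) - Riemannian (positive definite)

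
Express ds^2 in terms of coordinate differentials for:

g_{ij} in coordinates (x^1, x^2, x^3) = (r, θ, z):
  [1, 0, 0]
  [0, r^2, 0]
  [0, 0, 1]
ds^2 = g_{ij} dx^i dx^j; only the non-zero components contribute.
ds^2 = dr^2 + r^2 dθ^2 + dz^2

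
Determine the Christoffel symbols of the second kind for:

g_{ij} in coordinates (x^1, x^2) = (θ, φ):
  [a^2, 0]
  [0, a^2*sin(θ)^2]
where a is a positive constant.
Using Γ^k_{ij} = (1/2) g^{km} (∂_i g_{mj} + ∂_j g_{mi} - ∂_m g_{ij}); the metric is diagonal, so only the m = k term contributes.
Non-zero symbols (using the symmetry Γ^k_{ij} = Γ^k_{ji}):
Γ^θ_{φ φ} = (1/2) g^{θθ} (∂_φ g_{θφ} + ∂_φ g_{θφ} - ∂_θ g_{φφ}) = (1/2)(1/a^2)((0) + (0) - (a^2*sin(2*θ))) = -sin(2*θ)/2
Γ^φ_{θ φ} = (1/2) g^{φφ} (∂_θ g_{φφ} + ∂_φ g_{φθ} - ∂_φ g_{θφ}) = (1/2)(1/(a^2*sin(θ)^2))((a^2*sin(2*θ)) + (0) - (0)) = 1/tan(θ)
All other Christoffel symbols are zero.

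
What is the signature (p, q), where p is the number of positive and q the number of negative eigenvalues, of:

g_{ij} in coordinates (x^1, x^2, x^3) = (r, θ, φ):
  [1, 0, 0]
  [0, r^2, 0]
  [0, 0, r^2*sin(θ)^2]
The metric is diagonal, so its eigenvalues are the diagonal entries: 1, r^2, r^2*sin(θ)^2 (at a generic point, where coordinate-dependent entries are positive).
3 positive, 0 negative.
(3, 0) - Riemannian (positive definite)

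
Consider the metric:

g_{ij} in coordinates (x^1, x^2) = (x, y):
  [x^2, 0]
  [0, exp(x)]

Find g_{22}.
With x^1 = x, x^2 = y, g_{22} = g_{yy} is the row-2, column-2 entry of the matrix.
g_{22} = exp(x)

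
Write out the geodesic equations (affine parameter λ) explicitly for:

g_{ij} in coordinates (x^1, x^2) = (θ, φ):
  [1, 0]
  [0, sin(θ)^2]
Geodesic equation: d^2x^k/dλ^2 + Γ^k_{ij} (dx^i/dλ)(dx^j/dλ) = 0.
Non-zero Christoffel symbols:
Γ^θ_{φ φ} = -sin(2*θ)/2
Γ^φ_{θ φ} = 1/tan(θ)
Substituting (the symmetric pair Γ^k_{ij}, Γ^k_{ji} combines into a factor 2):
d^2θ/dλ^2 - (sin(2*θ)/2) (dφ/dλ)^2 = 0
d^2φ/dλ^2 + (2/tan(θ)) (dθ/dλ)(dφ/dλ) = 0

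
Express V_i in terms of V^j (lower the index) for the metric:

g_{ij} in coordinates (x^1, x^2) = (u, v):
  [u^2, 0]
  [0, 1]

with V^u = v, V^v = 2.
V_i = g_{ij} V^j:
V_u = (u^2)(v) + (0)(2) = u^2*v
V_v = (0)(v) + (1)(2) = 2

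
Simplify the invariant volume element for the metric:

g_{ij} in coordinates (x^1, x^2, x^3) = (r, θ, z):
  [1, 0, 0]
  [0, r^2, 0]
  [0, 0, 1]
det(g) = r^2
√|det(g)| = r
Volume element: dV = r dr dθ dz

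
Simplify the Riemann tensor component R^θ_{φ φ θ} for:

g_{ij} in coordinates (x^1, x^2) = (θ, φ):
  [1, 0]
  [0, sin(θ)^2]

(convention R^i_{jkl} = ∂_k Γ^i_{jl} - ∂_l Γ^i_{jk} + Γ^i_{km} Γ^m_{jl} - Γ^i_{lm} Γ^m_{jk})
Non-zero Christoffel symbols (Γ^k_{ij} = Γ^k_{ji}):
Γ^θ_{φ φ} = -sin(2*θ)/2
Γ^φ_{θ φ} = 1/tan(θ)
R^θ_{φ φ θ} = ∂_φ Γ^θ_{φ θ} - ∂_θ Γ^θ_{φ φ} + Γ^θ_{φ m} Γ^m_{φ θ} - Γ^θ_{θ m} Γ^m_{φ φ}
  = (0) - (-cos(2*θ)) + (-cos(θ)^2) - (0) = -sin(θ)^2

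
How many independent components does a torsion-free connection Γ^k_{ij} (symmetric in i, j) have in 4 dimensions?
Γ^k_{ij} has n choices for the upper index and n(n+1)/2 independent symmetric lower index pairs.
Total = 4 × 4×5/2 = 4 × 10 = 40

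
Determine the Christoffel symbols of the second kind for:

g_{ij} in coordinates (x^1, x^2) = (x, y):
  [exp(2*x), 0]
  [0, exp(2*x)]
Using Γ^k_{ij} = (1/2) g^{km} (∂_i g_{mj} + ∂_j g_{mi} - ∂_m g_{ij}); the metric is diagonal, so only the m = k term contributes.
Non-zero symbols (using the symmetry Γ^k_{ij} = Γ^k_{ji}):
Γ^x_{x x} = (1/2) g^{xx} (∂_x g_{xx} + ∂_x g_{xx} - ∂_x g_{xx}) = (1/2)(exp(-2*x))((2*exp(2*x)) + (2*exp(2*x)) - (2*exp(2*x))) = 1
Γ^x_{y y} = (1/2) g^{xx} (∂_y g_{xy} + ∂_y g_{xy} - ∂_x g_{yy}) = (1/2)(exp(-2*x))((0) + (0) - (2*exp(2*x))) = -1
Γ^y_{x y} = (1/2) g^{yy} (∂_x g_{yy} + ∂_y g_{yx} - ∂_y g_{xy}) = (1/2)(exp(-2*x))((2*exp(2*x)) + (0) - (0)) = 1
All other Christoffel symbols are zero.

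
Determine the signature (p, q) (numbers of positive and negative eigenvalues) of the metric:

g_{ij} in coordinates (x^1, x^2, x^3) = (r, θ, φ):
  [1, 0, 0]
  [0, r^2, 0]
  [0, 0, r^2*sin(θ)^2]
The metric is diagonal, so its eigenvalues are the diagonal entries: 1, r^2, r^2*sin(θ)^2 (at a generic point, where coordinate-dependent entries are positive).
3 positive, 0 negative.
(3, 0) - Riemannian (positive definite)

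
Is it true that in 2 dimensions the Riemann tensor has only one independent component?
The number of independent components is n^2(n^2-1)/12 = 4·3/12 = 1 for n = 2 (e.g. R_{1212}).
Yes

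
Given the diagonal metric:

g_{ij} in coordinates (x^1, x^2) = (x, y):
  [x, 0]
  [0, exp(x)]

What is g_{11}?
With x^1 = x, x^2 = y, g_{11} = g_{xx} is the row-1, column-1 entry of the matrix.
g_{11} = x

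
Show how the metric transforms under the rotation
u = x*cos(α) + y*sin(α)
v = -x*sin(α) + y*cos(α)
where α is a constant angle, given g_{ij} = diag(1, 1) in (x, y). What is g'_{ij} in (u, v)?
Invert the transformation: x = u*cos(α) - v*sin(α), y = u*sin(α) + v*cos(α)
g'_{ij} = (∂x^k/∂x'^i)(∂x^l/∂x'^j) g_{kl}; with g_{kl} = δ_{kl} this is Σ_k (∂x^k/∂x'^i)(∂x^k/∂x'^j).
Jacobian: ∂x/∂u = cos(α), ∂x/∂v = -sin(α), ∂y/∂u = sin(α), ∂y/∂v = cos(α)
g'_{uu} = (cos(α))(cos(α)) + (sin(α))(sin(α)) = 1
g'_{uv} = (cos(α))(-sin(α)) + (sin(α))(cos(α)) = 0
g'_{vv} = (-sin(α))(-sin(α)) + (cos(α))(cos(α)) = 1
g'_{ij} = diag(1, 1)
The Euclidean metric is invariant under rotations.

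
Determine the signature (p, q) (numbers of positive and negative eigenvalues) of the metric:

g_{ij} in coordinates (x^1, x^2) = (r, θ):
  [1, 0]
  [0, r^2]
The metric is diagonal, so its eigenvalues are the diagonal entries: 1, r^2 (at a generic point, where coordinate-dependent entries are positive).
2 positive, 0 negative.
(2, 0) - Riemannian (positive definite)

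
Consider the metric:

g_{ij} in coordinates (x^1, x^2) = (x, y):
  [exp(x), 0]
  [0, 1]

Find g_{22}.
With x^1 = x, x^2 = y, g_{22} = g_{yy} is the row-2, column-2 entry of the matrix.
g_{22} = 1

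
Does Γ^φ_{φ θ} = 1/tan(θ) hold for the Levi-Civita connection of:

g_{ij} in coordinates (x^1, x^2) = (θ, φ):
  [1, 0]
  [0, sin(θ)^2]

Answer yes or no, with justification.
Γ^φ_{φ θ} = (1/2) g^{φφ} (∂_φ g_{φθ} + ∂_θ g_{φφ} - ∂_φ g_{φθ}) = (1/2)(1/sin(θ)^2)((0) + (sin(2*θ)) - (0)) = 1/tan(θ)
This equals the proposed value 1/tan(θ).
Yes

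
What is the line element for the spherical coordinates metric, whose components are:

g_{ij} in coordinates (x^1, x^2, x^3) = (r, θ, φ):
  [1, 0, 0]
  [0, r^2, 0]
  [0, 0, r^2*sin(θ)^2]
ds^2 = g_{ij} dx^i dx^j; only the non-zero components contribute.
ds^2 = dr^2 + r^2 dθ^2 + r^2*sin(θ)^2 dφ^2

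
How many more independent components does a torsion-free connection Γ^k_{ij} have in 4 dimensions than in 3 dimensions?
Independent components in n dimensions: n × n(n+1)/2 = n^2(n+1)/2.
4D: 4 × 10 = 40
3D: 3 × 6 = 18
Difference = 40 - 18 = 22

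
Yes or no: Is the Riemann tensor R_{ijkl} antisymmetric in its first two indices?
R_{ijkl} = -R_{jikl} (follows from metric compatibility).
Yes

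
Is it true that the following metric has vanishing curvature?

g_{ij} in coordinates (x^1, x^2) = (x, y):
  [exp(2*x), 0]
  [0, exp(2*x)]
Non-zero Christoffel symbols:
Γ^x_{x x} = 1
Γ^x_{y y} = -1
Γ^y_{x y} = 1
Ricci tensor: R_{xx} = 0, R_{xy} = 0, R_{yy} = 0
All R_{ij} vanish; in 2 dimensions the Riemann tensor is fully determined by the Ricci tensor, so R^i_{jkl} = 0: the metric is flat (curvilinear coordinates on flat space).
Yes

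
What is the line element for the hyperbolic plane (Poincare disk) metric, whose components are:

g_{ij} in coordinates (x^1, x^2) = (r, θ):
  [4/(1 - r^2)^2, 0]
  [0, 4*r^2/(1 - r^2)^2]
ds^2 = g_{ij} dx^i dx^j; only the non-zero components contribute.
ds^2 = (4/(1 - r^2)^2) dr^2 + (4*r^2/(1 - r^2)^2) dθ^2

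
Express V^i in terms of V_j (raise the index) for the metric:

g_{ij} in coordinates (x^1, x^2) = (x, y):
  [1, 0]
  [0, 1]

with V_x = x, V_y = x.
Inverse metric (diagonal): g^{xx} = 1, g^{yy} = 1
V^i = g^{ij} V_j:
V^x = (1)(x) + (0)(x) = x
V^y = (0)(x) + (1)(x) = x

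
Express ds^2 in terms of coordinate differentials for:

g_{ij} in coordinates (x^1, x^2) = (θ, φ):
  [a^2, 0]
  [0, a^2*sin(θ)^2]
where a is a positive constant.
ds^2 = g_{ij} dx^i dx^j; only the non-zero components contribute.
ds^2 = a^2 dθ^2 + a^2*sin(θ)^2 dφ^2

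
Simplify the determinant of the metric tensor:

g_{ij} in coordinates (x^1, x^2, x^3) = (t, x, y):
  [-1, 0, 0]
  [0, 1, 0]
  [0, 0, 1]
Diagonal metric: det(g) = g_{11}·g_{22}·g_{33}
= (-1)·(1)·(1)
det(g) = -1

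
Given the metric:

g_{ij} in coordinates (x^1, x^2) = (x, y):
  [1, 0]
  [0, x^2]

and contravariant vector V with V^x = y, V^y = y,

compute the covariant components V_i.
V_i = g_{ij} V^j:
V_x = (1)(y) + (0)(y) = y
V_y = (0)(y) + (x^2)(y) = x^2*y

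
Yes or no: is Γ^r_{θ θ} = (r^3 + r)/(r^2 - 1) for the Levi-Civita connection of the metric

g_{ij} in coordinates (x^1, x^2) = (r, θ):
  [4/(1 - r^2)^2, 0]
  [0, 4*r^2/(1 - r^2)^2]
Γ^r_{θ θ} = (1/2) g^{rr} (∂_θ g_{rθ} + ∂_θ g_{rθ} - ∂_r g_{θθ}) = (1/2)((1 - r^2)^2/4)((0) + (0) - (-8*(r^3 + r)/(r^2 - 1)^3)) = (r^3 + r)/(r^2 - 1)
This equals the proposed value (r^3 + r)/(r^2 - 1).
Yes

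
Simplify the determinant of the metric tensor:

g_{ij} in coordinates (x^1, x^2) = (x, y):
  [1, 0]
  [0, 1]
For a 2×2 metric: det(g) = g_{11}·g_{22} - g_{12}·g_{21}
= (1)·(1) - (0)·(0)
= 1 - 0
det(g) = 1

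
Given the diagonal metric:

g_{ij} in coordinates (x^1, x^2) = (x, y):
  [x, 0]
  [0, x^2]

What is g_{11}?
With x^1 = x, x^2 = y, g_{11} = g_{xx} is the row-1, column-1 entry of the matrix.
g_{11} = x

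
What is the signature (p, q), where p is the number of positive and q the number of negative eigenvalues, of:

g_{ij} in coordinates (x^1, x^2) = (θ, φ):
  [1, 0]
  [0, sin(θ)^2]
The metric is diagonal, so its eigenvalues are the diagonal entries: 1, sin(θ)^2 (at a generic point, where coordinate-dependent entries are positive).
2 positive, 0 negative.
(2, 0) - Riemannian (positive definite)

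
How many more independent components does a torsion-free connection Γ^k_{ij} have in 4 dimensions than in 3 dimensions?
Independent components in n dimensions: n × n(n+1)/2 = n^2(n+1)/2.
4D: 4 × 10 = 40
3D: 3 × 6 = 18
Difference = 40 - 18 = 22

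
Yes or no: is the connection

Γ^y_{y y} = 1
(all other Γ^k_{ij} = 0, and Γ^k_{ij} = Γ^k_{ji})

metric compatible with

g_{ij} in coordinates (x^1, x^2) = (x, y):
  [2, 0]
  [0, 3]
Using ∇_k g_{ij} = ∂_k g_{ij} - Γ^m_{ki} g_{mj} - Γ^m_{kj} g_{im}:
∇_y g_{yy} = (0) - (3) - (3) = -6 ≠ 0
So the connection is not metric compatible (it is not the Levi-Civita connection).
No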